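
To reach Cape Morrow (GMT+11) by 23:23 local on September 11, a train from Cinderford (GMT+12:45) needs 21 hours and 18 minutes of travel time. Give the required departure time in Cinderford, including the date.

03:50 on September 11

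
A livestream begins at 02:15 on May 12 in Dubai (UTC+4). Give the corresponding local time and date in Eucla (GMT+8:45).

07:00 on May 12

In UTC: 02:15 − 4:00 = 22:15 on May 11.
Eucla is UTC+8:45: 22:15 + 8:45 = 07:00 on May 12.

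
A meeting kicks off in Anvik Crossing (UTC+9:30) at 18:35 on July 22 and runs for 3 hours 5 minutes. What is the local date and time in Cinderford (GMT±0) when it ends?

12:10 on Jul 22

Convert start to UTC: 18:35 − 9:30 = 09:05 UTC on Jul 22.
Add 3 hours and 5 minutes duration → 12:10 UTC.
Cinderford is UTC+0, so local end time is the same: 12:10 on Jul 22.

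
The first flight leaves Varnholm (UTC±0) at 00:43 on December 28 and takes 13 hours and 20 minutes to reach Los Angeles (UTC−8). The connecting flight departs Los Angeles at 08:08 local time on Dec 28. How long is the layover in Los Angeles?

2 hours 5 minutes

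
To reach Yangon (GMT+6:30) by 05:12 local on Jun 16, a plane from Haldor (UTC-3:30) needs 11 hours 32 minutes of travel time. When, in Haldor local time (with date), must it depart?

Target arrival in UTC: 05:12 − 6:30 = 22:42 on Jun 15.
Subtract 11 hours and 32 minutes → departure 11:10 UTC on Jun 15.
Haldor is UTC−3:30: 11:10 − 3:30 = 07:40 on Jun 15.

07:40 on June 15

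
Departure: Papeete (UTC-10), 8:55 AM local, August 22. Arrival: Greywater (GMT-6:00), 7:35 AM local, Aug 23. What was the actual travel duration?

Departure in UTC: 8:55 AM + 10:00 = 6:55 PM on Aug 22.
Arrival in UTC: 7:35 AM + 6:00 = 1:35 PM on Aug 23.
Elapsed = 1:35 PM − 6:55 PM (+1 day) = 18 hours 40 minutes.

18 hours 40 minutes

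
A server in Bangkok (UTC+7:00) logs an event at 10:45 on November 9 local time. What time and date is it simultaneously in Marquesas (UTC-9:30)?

18:15 on Nov 8

In UTC: 10:45 − 7:00 = 03:45 on Nov 9.
Marquesas is UTC−9:30: 03:45 − 9:30 = 18:15 on Nov 8.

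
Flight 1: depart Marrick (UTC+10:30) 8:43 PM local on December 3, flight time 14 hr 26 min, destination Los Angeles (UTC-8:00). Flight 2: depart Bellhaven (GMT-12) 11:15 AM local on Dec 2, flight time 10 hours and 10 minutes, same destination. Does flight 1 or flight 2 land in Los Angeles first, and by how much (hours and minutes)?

Flight 1 in UTC: 8:43 PM − 10:30 = 10:13 AM on Dec 3.
+14 hours 26 minutes → arrive 12:39 AM UTC on Dec 4.
Flight 2 in UTC: 11:15 AM + 12:00 = 11:15 PM on Dec 2.
+10 hours and 10 minutes → arrive 9:25 AM UTC on Dec 3.
Flight 2 lands earlier by 15 hours 14 minutes.

the second, by 15 hours 14 minutes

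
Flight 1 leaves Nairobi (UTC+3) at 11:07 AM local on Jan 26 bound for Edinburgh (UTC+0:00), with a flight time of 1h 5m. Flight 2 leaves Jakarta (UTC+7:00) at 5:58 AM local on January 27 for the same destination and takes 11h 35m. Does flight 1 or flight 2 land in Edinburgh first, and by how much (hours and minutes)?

Flight 1 in UTC: 11:07 AM − 3:00 = 8:07 AM on Jan 26.
+1 hour and 5 minutes → arrive 9:12 AM UTC on Jan 26.
Flight 2 in UTC: 5:58 AM − 7:00 = 10:58 PM on Jan 26.
+11 hours and 35 minutes → arrive 10:33 AM UTC on Jan 27.
Flight 1 lands earlier by 25 hours 21 minutes.

the first, by 25 hours 21 minutes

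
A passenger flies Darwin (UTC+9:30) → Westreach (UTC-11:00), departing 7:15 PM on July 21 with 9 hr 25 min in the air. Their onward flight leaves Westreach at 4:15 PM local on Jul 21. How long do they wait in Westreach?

8 hours 5 minutes

Convert departure to UTC: 7:15 PM − 9:30 = 9:45 AM UTC on Jul 21.
Add 9 hours 25 minutes flight time → 7:10 PM UTC.
Westreach is UTC−11:00, so local arrival = 7:10 PM − 11:00 = 8:10 AM on Jul 21.
Layover = 4:15 PM − 8:10 AM = 8 hours 5 minutes.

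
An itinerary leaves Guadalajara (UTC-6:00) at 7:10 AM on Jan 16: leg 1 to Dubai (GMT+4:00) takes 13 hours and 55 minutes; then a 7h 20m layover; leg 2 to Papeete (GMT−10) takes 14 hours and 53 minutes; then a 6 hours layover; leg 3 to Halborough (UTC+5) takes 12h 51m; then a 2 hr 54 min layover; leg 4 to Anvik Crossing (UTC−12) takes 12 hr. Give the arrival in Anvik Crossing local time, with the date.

11:03 PM on January 18

Convert departure to UTC: 7:10 AM + 6:00 = 1:10 PM UTC on Jan 16.
Add 13 hours and 55 minutes leg 1 → 3:05 AM UTC (Jan 17).
Add 7 hours and 20 minutes layover in Dubai → 10:25 AM UTC.
Add 14 hours and 53 minutes leg 2 → 1:18 AM UTC (Jan 18).
Add 6 hours layover in Papeete → 7:18 AM UTC.
Add 12 hours and 51 minutes leg 3 → 8:09 PM UTC.
Add 2 hours 54 minutes layover in Halborough → 11:03 PM UTC.
Add 12 hours leg 4 → 11:03 AM UTC (Jan 19).
Anvik Crossing is UTC−12:00, so local arrival = 11:03 AM − 12:00 = 11:03 PM on Jan 18.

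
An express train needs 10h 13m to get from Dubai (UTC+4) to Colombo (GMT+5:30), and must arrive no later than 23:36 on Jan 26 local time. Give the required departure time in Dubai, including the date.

11:53 on January 26

Target arrival in UTC: 23:36 − 5:30 = 18:06 on Jan 26.
Subtract 10 hours 13 minutes → departure 07:53 UTC on Jan 26.
Dubai is UTC+4:00: 07:53 + 4:00 = 11:53 on Jan 26.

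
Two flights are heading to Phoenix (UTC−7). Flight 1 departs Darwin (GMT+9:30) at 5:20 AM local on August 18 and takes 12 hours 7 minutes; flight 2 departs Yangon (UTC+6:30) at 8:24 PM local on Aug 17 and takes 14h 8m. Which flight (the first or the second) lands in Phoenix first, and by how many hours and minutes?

Flight 1 in UTC: 5:20 AM − 9:30 = 7:50 PM on Aug 17.
+12 hours and 7 minutes → arrive 7:57 AM UTC on Aug 18.
Flight 2 in UTC: 8:24 PM − 6:30 = 1:54 PM on Aug 17.
+14 hours and 8 minutes → arrive 4:02 AM UTC on Aug 18.
Flight 2 lands earlier by 3 hours 55 minutes.

the second, by 3 hours 55 minutes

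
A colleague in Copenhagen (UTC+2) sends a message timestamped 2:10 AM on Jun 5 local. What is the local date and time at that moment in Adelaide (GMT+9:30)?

9:40 AM on Jun 5

Adelaide is 7:30 ahead of Copenhagen.
Shift by the zone difference: 2:10 AM + 7:30 = 9:40 AM on Jun 5 in Adelaide.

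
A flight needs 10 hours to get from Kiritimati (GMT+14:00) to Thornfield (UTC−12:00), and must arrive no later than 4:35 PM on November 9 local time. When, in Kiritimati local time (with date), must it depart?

Target arrival in UTC: 4:35 PM + 12:00 = 4:35 AM on Nov 10.
Subtract 10 hours → departure 6:35 PM UTC on Nov 9.
Kiritimati is UTC+14:00: 6:35 PM + 14:00 = 8:35 AM on Nov 10.

8:35 AM on November 10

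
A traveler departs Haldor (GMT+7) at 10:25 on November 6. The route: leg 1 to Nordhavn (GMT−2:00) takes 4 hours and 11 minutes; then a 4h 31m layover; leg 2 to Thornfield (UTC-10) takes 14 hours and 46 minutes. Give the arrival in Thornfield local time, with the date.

Convert departure to UTC: 10:25 − 7:00 = 03:25 UTC on Nov 6.
Add 4 hours and 11 minutes leg 1 → 07:36 UTC.
Add 4 hours and 31 minutes layover in Nordhavn → 12:07 UTC.
Add 14 hours 46 minutes leg 2 → 02:53 UTC (Nov 7).
Thornfield is UTC−10:00, so local arrival = 02:53 − 10:00 = 16:53 on Nov 6.

16:53 on November 6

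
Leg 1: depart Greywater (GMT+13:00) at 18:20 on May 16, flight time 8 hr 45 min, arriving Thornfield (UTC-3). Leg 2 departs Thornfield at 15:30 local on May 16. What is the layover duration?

4 hours 25 minutes

Convert departure to UTC: 18:20 − 13:00 = 05:20 UTC on May 16.
Add 8 hours 45 minutes flight time → 14:05 UTC.
Thornfield is UTC−3:00, so local arrival = 14:05 − 3:00 = 11:05 on May 16.
Layover = 15:30 − 11:05 = 4 hours 25 minutes.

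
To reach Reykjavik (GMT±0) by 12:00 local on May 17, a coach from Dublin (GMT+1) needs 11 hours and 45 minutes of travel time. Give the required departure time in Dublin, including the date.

01:15 on May 17

Target arrival is already UTC: 12:00 on May 17.
Subtract 11 hours and 45 minutes → departure 00:15 UTC on May 17.
Dublin is UTC+1:00: 00:15 + 1:00 = 01:15 on May 17.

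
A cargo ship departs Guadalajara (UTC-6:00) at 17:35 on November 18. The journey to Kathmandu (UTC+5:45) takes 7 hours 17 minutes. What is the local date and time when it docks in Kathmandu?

Kathmandu is 11:45 ahead of Guadalajara.
After 7 hours and 17 minutes it is 00:52 (Nov 19) in Guadalajara.
Shift by the zone difference: 00:52 + 11:45 = 12:37 on Nov 19 in Kathmandu.

12:37 on November 19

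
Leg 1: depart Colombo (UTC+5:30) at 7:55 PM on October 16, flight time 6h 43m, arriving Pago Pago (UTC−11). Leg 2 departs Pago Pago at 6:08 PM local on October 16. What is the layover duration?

8 hours

Convert departure to UTC: 7:55 PM − 5:30 = 2:25 PM UTC on Oct 16.
Add 6 hours 43 minutes flight time → 9:08 PM UTC.
Pago Pago is UTC−11:00, so local arrival = 9:08 PM − 11:00 = 10:08 AM on Oct 16.
Layover = 6:08 PM − 10:08 AM = 8 hours.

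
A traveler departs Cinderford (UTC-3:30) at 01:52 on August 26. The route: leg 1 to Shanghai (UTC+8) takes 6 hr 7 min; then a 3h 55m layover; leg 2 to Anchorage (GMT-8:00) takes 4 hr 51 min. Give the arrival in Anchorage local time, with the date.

12:15 on August 26

Convert departure to UTC: 01:52 + 3:30 = 05:22 UTC on Aug 26.
Add 6 hours 7 minutes leg 1 → 11:29 UTC.
Add 3 hours 55 minutes layover in Shanghai → 15:24 UTC.
Add 4 hours and 51 minutes leg 2 → 20:15 UTC.
Anchorage is UTC−8:00, so local arrival = 20:15 − 8:00 = 12:15 on Aug 26.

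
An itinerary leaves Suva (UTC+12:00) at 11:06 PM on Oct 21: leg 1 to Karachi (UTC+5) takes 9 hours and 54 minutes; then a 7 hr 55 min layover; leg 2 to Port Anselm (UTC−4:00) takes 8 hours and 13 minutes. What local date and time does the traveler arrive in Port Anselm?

Convert departure to UTC: 11:06 PM − 12:00 = 11:06 AM UTC on Oct 21.
Add 9 hours and 54 minutes leg 1 → 9:00 PM UTC.
Add 7 hours 55 minutes layover in Karachi → 4:55 AM UTC (Oct 22).
Add 8 hours and 13 minutes leg 2 → 1:08 PM UTC.
Port Anselm is UTC−4:00, so local arrival = 1:08 PM − 4:00 = 9:08 AM on Oct 22.

9:08 AM on October 22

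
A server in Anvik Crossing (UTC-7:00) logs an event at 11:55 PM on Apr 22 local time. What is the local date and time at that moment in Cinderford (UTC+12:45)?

In UTC: 11:55 PM + 7:00 = 6:55 AM on Apr 23.
Cinderford is UTC+12:45: 6:55 AM + 12:45 = 7:40 PM on Apr 23.

7:40 PM on Apr 23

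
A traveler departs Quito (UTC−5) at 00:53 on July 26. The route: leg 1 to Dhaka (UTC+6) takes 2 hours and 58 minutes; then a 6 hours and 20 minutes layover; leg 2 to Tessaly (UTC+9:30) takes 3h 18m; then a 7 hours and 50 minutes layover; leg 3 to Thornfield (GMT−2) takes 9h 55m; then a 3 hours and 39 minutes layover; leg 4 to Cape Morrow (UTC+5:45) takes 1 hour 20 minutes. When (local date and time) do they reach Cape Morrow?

22:58 on July 27

Convert departure to UTC: 00:53 + 5:00 = 05:53 UTC on Jul 26.
Add 2 hours and 58 minutes leg 1 → 08:51 UTC.
Add 6 hours 20 minutes layover in Dhaka → 15:11 UTC.
Add 3 hours 18 minutes leg 2 → 18:29 UTC.
Add 7 hours and 50 minutes layover in Tessaly → 02:19 UTC (Jul 27).
Add 9 hours and 55 minutes leg 3 → 12:14 UTC.
Add 3 hours 39 minutes layover in Thornfield → 15:53 UTC.
Add 1 hour and 20 minutes leg 4 → 17:13 UTC.
Cape Morrow is UTC+5:45, so local arrival = 17:13 + 5:45 = 22:58 on Jul 27.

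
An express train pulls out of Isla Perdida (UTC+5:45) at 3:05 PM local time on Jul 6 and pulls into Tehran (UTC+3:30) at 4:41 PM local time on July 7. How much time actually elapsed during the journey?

27 hours 51 minutes

Departure in UTC: 3:05 PM − 5:45 = 9:20 AM on Jul 6.
Arrival in UTC: 4:41 PM − 3:30 = 1:11 PM on Jul 7.
Elapsed = 1:11 PM − 9:20 AM (+1 day) = 27 hours 51 minutes.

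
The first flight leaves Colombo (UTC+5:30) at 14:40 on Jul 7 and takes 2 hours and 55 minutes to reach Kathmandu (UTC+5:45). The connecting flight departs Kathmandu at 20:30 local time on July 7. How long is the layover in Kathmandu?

2 hours 40 minutes

Convert departure to UTC: 14:40 − 5:30 = 09:10 UTC on Jul 7.
Add 2 hours 55 minutes flight time → 12:05 UTC.
Kathmandu is UTC+5:45, so local arrival = 12:05 + 5:45 = 17:50 on Jul 7.
Layover = 20:30 − 17:50 = 2 hours 40 minutes.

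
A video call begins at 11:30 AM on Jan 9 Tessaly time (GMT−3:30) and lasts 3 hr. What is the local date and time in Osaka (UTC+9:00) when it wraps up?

Convert start to UTC: 11:30 AM + 3:30 = 3:00 PM UTC on Jan 9.
Add 3 hours duration → 6:00 PM UTC.
Osaka is UTC+9:00, so local end time = 6:00 PM + 9:00 = 3:00 AM on Jan 10.

3:00 AM on Jan 10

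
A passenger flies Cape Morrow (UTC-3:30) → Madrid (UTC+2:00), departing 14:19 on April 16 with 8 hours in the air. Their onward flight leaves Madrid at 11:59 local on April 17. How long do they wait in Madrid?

Convert departure to UTC: 14:19 + 3:30 = 17:49 UTC on Apr 16.
Add 8 hours flight time → 01:49 UTC (Apr 17).
Madrid is UTC+2:00, so local arrival = 01:49 + 2:00 = 03:49 on Apr 17.
Layover = 11:59 − 03:49 = 8 hours 10 minutes.

8 hours 10 minutes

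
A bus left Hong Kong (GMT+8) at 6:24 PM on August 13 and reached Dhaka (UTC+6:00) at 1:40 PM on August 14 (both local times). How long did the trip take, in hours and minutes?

21 hours 16 minutes

Departure in UTC: 6:24 PM − 8:00 = 10:24 AM on Aug 13.
Arrival in UTC: 1:40 PM − 6:00 = 7:40 AM on Aug 14.
Elapsed = 7:40 AM − 10:24 AM (+1 day) = 21 hours 16 minutes.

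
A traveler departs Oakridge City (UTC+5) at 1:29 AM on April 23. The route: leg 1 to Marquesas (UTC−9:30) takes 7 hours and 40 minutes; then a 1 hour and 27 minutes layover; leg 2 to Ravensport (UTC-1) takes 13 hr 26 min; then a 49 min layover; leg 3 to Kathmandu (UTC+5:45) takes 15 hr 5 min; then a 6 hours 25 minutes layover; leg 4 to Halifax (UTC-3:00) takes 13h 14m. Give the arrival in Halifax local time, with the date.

3:35 AM on April 25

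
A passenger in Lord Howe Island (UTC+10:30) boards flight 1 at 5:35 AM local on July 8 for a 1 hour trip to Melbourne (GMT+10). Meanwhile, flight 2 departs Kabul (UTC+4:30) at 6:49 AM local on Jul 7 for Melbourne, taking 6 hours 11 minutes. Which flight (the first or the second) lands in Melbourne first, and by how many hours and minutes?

the second, by 11 hours 35 minutes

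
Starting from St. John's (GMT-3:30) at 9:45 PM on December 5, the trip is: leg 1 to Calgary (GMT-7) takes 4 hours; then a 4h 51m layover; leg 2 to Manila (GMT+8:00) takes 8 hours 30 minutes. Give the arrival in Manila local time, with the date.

2:36 AM on December 7

Convert departure to UTC: 9:45 PM + 3:30 = 1:15 AM UTC on Dec 6.
Add 4 hours leg 1 → 5:15 AM UTC.
Add 4 hours and 51 minutes layover in Calgary → 10:06 AM UTC.
Add 8 hours 30 minutes leg 2 → 6:36 PM UTC.
Manila is UTC+8:00, so local arrival = 6:36 PM + 8:00 = 2:36 AM on Dec 7.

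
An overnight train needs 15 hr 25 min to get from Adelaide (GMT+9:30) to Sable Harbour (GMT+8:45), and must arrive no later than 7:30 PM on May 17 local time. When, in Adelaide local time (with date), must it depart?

Target arrival in UTC: 7:30 PM − 8:45 = 10:45 AM on May 17.
Subtract 15 hours and 25 minutes → departure 7:20 PM UTC on May 16.
Adelaide is UTC+9:30: 7:20 PM + 9:30 = 4:50 AM on May 17.

4:50 AM on May 17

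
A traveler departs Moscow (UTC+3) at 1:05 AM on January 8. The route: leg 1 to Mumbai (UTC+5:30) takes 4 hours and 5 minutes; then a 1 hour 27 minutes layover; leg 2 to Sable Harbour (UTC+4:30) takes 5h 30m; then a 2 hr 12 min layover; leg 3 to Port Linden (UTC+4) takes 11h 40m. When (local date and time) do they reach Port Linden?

Convert departure to UTC: 1:05 AM − 3:00 = 10:05 PM UTC on Jan 7.
Add 4 hours and 5 minutes leg 1 → 2:10 AM UTC (Jan 8).
Add 1 hour and 27 minutes layover in Mumbai → 3:37 AM UTC.
Add 5 hours 30 minutes leg 2 → 9:07 AM UTC.
Add 2 hours 12 minutes layover in Sable Harbour → 11:19 AM UTC.
Add 11 hours and 40 minutes leg 3 → 10:59 PM UTC.
Port Linden is UTC+4:00, so local arrival = 10:59 PM + 4:00 = 2:59 AM on Jan 9.

2:59 AM on January 9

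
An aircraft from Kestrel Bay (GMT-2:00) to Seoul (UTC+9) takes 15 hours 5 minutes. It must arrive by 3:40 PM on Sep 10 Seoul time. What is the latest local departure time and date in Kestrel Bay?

Target arrival in UTC: 3:40 PM − 9:00 = 6:40 AM on Sep 10.
Subtract 15 hours and 5 minutes → departure 3:35 PM UTC on Sep 9.
Kestrel Bay is UTC−2:00: 3:35 PM − 2:00 = 1:35 PM on Sep 9.

1:35 PM on Sep 9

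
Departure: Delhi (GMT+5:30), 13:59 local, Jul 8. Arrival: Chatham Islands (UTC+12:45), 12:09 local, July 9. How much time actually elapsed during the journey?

14 hours 55 minutes

Departure in UTC: 13:59 − 5:30 = 08:29 on Jul 8.
Arrival in UTC: 12:09 − 12:45 = 23:24 on Jul 8.
Elapsed = 23:24 − 08:29 = 14 hours 55 minutes.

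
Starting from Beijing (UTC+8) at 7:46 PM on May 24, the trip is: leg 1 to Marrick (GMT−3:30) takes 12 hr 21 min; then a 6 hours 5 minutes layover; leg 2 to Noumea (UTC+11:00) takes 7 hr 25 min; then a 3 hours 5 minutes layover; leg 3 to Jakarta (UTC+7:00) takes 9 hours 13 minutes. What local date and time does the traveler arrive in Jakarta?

8:55 AM on May 26

Convert departure to UTC: 7:46 PM − 8:00 = 11:46 AM UTC on May 24.
Add 12 hours 21 minutes leg 1 → 12:07 AM UTC (May 25).
Add 6 hours and 5 minutes layover in Marrick → 6:12 AM UTC.
Add 7 hours 25 minutes leg 2 → 1:37 PM UTC.
Add 3 hours 5 minutes layover in Noumea → 4:42 PM UTC.
Add 9 hours and 13 minutes leg 3 → 1:55 AM UTC (May 26).
Jakarta is UTC+7:00, so local arrival = 1:55 AM + 7:00 = 8:55 AM on May 26.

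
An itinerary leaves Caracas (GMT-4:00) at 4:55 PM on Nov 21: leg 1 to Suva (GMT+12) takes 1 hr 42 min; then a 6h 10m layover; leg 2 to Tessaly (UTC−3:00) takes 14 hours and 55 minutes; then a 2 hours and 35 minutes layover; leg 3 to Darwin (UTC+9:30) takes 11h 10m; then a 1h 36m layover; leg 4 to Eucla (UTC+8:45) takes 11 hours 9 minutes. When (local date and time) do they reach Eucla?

Convert departure to UTC: 4:55 PM + 4:00 = 8:55 PM UTC on Nov 21.
Add 1 hour and 42 minutes leg 1 → 10:37 PM UTC.
Add 6 hours and 10 minutes layover in Suva → 4:47 AM UTC (Nov 22).
Add 14 hours and 55 minutes leg 2 → 7:42 PM UTC.
Add 2 hours 35 minutes layover in Tessaly → 10:17 PM UTC.
Add 11 hours and 10 minutes leg 3 → 9:27 AM UTC (Nov 23).
Add 1 hour 36 minutes layover in Darwin → 11:03 AM UTC.
Add 11 hours 9 minutes leg 4 → 10:12 PM UTC.
Eucla is UTC+8:45, so local arrival = 10:12 PM + 8:45 = 6:57 AM on Nov 24.

6:57 AM on November 24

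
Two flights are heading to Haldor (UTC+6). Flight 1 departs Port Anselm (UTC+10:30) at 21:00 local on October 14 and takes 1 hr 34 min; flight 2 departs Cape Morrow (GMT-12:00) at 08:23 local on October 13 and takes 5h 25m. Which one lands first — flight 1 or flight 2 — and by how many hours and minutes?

the second, by 10 hours 16 minutes

Flight 1 in UTC: 21:00 − 10:30 = 10:30 on Oct 14.
+1 hour 34 minutes → arrive 12:04 UTC on Oct 14.
Flight 2 in UTC: 08:23 + 12:00 = 20:23 on Oct 13.
+5 hours 25 minutes → arrive 01:48 UTC on Oct 14.
Flight 2 lands earlier by 10 hours 16 minutes.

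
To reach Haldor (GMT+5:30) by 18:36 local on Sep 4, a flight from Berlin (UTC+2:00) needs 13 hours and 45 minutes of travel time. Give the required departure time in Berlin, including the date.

01:21 on September 4

Target arrival in UTC: 18:36 − 5:30 = 13:06 on Sep 4.
Subtract 13 hours 45 minutes → departure 23:21 UTC on Sep 3.
Berlin is UTC+2:00: 23:21 + 2:00 = 01:21 on Sep 4.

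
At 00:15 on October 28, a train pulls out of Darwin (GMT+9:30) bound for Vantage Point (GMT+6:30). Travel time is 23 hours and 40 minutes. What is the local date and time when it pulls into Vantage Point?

20:55 on Oct 28

Convert departure to UTC: 00:15 − 9:30 = 14:45 UTC on Oct 27.
Add 23 hours 40 minutes travel time → 14:25 UTC (Oct 28).
Vantage Point is UTC+6:30, so local arrival = 14:25 + 6:30 = 20:55 on Oct 28.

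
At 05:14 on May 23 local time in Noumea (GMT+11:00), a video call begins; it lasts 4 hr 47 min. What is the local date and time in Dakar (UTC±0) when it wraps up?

23:01 on May 22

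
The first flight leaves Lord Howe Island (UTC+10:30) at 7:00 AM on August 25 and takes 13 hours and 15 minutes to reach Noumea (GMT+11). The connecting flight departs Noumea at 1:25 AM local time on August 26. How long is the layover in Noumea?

Convert departure to UTC: 7:00 AM − 10:30 = 8:30 PM UTC on Aug 24.
Add 13 hours and 15 minutes flight time → 9:45 AM UTC (Aug 25).
Noumea is UTC+11:00, so local arrival = 9:45 AM + 11:00 = 8:45 PM on Aug 25.
Layover = 1:25 AM − 8:45 PM (+1 day) = 4 hours 40 minutes.

4 hours 40 minutes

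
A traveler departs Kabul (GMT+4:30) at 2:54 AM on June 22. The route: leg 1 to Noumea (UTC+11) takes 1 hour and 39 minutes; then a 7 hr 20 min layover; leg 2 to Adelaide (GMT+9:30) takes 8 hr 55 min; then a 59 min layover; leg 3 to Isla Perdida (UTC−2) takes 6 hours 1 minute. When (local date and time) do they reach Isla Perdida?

9:18 PM on June 22

Convert departure to UTC: 2:54 AM − 4:30 = 10:24 PM UTC on Jun 21.
Add 1 hour 39 minutes leg 1 → 12:03 AM UTC (Jun 22).
Add 7 hours and 20 minutes layover in Noumea → 7:23 AM UTC.
Add 8 hours and 55 minutes leg 2 → 4:18 PM UTC.
Add 59 minutes layover in Adelaide → 5:17 PM UTC.
Add 6 hours 1 minute leg 3 → 11:18 PM UTC.
Isla Perdida is UTC−2:00, so local arrival = 11:18 PM − 2:00 = 9:18 PM on Jun 22.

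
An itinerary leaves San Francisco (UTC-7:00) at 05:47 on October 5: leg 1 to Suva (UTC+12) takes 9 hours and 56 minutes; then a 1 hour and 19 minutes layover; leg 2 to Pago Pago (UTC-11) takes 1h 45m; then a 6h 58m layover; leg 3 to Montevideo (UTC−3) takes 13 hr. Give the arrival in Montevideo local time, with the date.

Convert departure to UTC: 05:47 + 7:00 = 12:47 UTC on Oct 5.
Add 9 hours 56 minutes leg 1 → 22:43 UTC.
Add 1 hour 19 minutes layover in Suva → 00:02 UTC (Oct 6).
Add 1 hour and 45 minutes leg 2 → 01:47 UTC.
Add 6 hours 58 minutes layover in Pago Pago → 08:45 UTC.
Add 13 hours leg 3 → 21:45 UTC.
Montevideo is UTC−3:00, so local arrival = 21:45 − 3:00 = 18:45 on Oct 6.

18:45 on October 6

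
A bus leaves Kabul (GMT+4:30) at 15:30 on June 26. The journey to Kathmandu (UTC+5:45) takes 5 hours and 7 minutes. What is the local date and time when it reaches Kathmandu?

Kathmandu is 1:15 ahead of Kabul.
After 5 hours and 7 minutes it is 20:37 in Kabul.
Shift by the zone difference: 20:37 + 1:15 = 21:52 on Jun 26 in Kathmandu.

21:52 on Jun 26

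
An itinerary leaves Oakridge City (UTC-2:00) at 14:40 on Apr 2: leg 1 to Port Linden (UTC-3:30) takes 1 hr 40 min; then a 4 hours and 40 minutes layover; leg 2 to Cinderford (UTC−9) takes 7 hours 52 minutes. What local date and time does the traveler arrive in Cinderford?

21:52 on Apr 2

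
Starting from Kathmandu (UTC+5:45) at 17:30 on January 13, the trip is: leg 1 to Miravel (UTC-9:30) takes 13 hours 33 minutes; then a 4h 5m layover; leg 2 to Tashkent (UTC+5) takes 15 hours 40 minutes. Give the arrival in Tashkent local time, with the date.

02:03 on January 15

Convert departure to UTC: 17:30 − 5:45 = 11:45 UTC on Jan 13.
Add 13 hours 33 minutes leg 1 → 01:18 UTC (Jan 14).
Add 4 hours 5 minutes layover in Miravel → 05:23 UTC.
Add 15 hours 40 minutes leg 2 → 21:03 UTC.
Tashkent is UTC+5:00, so local arrival = 21:03 + 5:00 = 02:03 on Jan 15.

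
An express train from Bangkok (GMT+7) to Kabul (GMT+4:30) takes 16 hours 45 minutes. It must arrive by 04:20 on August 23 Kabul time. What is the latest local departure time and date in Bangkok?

Target arrival in UTC: 04:20 − 4:30 = 23:50 on Aug 22.
Subtract 16 hours and 45 minutes → departure 07:05 UTC on Aug 22.
Bangkok is UTC+7:00: 07:05 + 7:00 = 14:05 on Aug 22.

14:05 on August 22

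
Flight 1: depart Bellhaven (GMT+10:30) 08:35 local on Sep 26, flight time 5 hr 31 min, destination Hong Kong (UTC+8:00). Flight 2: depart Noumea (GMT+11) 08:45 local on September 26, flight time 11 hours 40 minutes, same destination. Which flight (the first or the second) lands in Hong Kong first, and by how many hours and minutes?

Flight 1 in UTC: 08:35 − 10:30 = 22:05 on Sep 25.
+5 hours and 31 minutes → arrive 03:36 UTC on Sep 26.
Flight 2 in UTC: 08:45 − 11:00 = 21:45 on Sep 25.
+11 hours and 40 minutes → arrive 09:25 UTC on Sep 26.
Flight 1 lands earlier by 5 hours 49 minutes.

the first, by 5 hours 49 minutes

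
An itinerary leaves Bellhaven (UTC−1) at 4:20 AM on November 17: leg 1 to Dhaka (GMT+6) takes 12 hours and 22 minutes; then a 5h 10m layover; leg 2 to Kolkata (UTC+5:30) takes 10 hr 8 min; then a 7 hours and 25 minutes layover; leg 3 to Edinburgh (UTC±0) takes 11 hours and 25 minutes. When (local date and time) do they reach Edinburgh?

Convert departure to UTC: 4:20 AM + 1:00 = 5:20 AM UTC on Nov 17.
Add 12 hours 22 minutes leg 1 → 5:42 PM UTC.
Add 5 hours and 10 minutes layover in Dhaka → 10:52 PM UTC.
Add 10 hours 8 minutes leg 2 → 9:00 AM UTC (Nov 18).
Add 7 hours 25 minutes layover in Kolkata → 4:25 PM UTC.
Add 11 hours and 25 minutes leg 3 → 3:50 AM UTC (Nov 19).
Edinburgh is UTC+0, so local arrival is the same: 3:50 AM on Nov 19.

3:50 AM on November 19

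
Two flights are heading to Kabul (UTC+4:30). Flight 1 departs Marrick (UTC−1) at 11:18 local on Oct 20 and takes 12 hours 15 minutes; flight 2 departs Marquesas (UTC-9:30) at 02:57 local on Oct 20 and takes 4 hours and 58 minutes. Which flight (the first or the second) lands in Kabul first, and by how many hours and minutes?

the second, by 7 hours 8 minutes

Flight 1 in UTC: 11:18 + 1:00 = 12:18 on Oct 20.
+12 hours and 15 minutes → arrive 00:33 UTC on Oct 21.
Flight 2 in UTC: 02:57 + 9:30 = 12:27 on Oct 20.
+4 hours 58 minutes → arrive 17:25 UTC on Oct 20.
Flight 2 lands earlier by 7 hours 8 minutes.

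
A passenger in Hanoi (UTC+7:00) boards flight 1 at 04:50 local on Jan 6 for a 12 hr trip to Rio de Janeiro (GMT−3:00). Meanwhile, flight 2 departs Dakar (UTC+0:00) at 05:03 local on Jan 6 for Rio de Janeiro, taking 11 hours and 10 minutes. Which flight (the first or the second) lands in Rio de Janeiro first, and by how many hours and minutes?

Flight 1 in UTC: 04:50 − 7:00 = 21:50 on Jan 5.
+12 hours → arrive 09:50 UTC on Jan 6.
Flight 2 departs at 05:03 UTC (Jan 6).
+11 hours and 10 minutes → arrive 16:13 UTC on Jan 6.
Flight 1 lands earlier by 6 hours 23 minutes.

the first, by 6 hours 23 minutes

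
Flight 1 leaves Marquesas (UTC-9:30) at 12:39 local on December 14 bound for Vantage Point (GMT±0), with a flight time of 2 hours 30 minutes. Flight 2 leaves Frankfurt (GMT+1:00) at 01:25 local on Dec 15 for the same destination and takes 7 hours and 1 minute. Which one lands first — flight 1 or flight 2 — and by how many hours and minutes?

the first, by 6 hours 47 minutes

Flight 1 in UTC: 12:39 + 9:30 = 22:09 on Dec 14.
+2 hours and 30 minutes → arrive 00:39 UTC on Dec 15.
Flight 2 in UTC: 01:25 − 1:00 = 00:25 on Dec 15.
+7 hours 1 minute → arrive 07:26 UTC on Dec 15.
Flight 1 lands earlier by 6 hours 47 minutes.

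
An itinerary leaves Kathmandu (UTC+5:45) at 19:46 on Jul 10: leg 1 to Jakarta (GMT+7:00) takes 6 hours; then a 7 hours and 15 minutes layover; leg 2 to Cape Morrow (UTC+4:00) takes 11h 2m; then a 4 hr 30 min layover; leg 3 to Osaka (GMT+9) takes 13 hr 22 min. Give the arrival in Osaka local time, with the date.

17:10 on Jul 12

Convert departure to UTC: 19:46 − 5:45 = 14:01 UTC on Jul 10.
Add 6 hours leg 1 → 20:01 UTC.
Add 7 hours 15 minutes layover in Jakarta → 03:16 UTC (Jul 11).
Add 11 hours 2 minutes leg 2 → 14:18 UTC.
Add 4 hours and 30 minutes layover in Cape Morrow → 18:48 UTC.
Add 13 hours and 22 minutes leg 3 → 08:10 UTC (Jul 12).
Osaka is UTC+9:00, so local arrival = 08:10 + 9:00 = 17:10 on Jul 12.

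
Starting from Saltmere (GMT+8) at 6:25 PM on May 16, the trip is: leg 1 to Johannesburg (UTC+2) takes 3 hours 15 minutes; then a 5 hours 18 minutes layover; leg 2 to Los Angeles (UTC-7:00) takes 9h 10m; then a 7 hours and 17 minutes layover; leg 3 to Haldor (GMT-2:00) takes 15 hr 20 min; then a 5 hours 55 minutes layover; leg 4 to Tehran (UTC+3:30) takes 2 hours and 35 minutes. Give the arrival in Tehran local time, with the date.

Convert departure to UTC: 6:25 PM − 8:00 = 10:25 AM UTC on May 16.
Add 3 hours and 15 minutes leg 1 → 1:40 PM UTC.
Add 5 hours and 18 minutes layover in Johannesburg → 6:58 PM UTC.
Add 9 hours and 10 minutes leg 2 → 4:08 AM UTC (May 17).
Add 7 hours and 17 minutes layover in Los Angeles → 11:25 AM UTC.
Add 15 hours and 20 minutes leg 3 → 2:45 AM UTC (May 18).
Add 5 hours 55 minutes layover in Haldor → 8:40 AM UTC.
Add 2 hours 35 minutes leg 4 → 11:15 AM UTC.
Tehran is UTC+3:30, so local arrival = 11:15 AM + 3:30 = 2:45 PM on May 18.

2:45 PM on May 18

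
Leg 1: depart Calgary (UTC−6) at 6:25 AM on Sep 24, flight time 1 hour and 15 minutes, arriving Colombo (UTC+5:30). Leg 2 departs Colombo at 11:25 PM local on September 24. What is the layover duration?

Convert departure to UTC: 6:25 AM + 6:00 = 12:25 PM UTC on Sep 24.
Add 1 hour 15 minutes flight time → 1:40 PM UTC.
Colombo is UTC+5:30, so local arrival = 1:40 PM + 5:30 = 7:10 PM on Sep 24.
Layover = 11:25 PM − 7:10 PM = 4 hours 15 minutes.

4 hours 15 minutes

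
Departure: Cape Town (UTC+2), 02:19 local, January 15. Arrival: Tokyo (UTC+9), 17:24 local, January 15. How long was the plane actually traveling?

Departure in UTC: 02:19 − 2:00 = 00:19 on Jan 15.
Arrival in UTC: 17:24 − 9:00 = 08:24 on Jan 15.
Elapsed = 08:24 − 00:19 = 8 hours 5 minutes.

8 hours 5 minutes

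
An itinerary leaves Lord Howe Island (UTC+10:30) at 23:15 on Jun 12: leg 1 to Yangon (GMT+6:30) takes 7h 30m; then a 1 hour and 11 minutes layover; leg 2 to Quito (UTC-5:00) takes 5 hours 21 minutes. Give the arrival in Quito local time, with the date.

Convert departure to UTC: 23:15 − 10:30 = 12:45 UTC on Jun 12.
Add 7 hours and 30 minutes leg 1 → 20:15 UTC.
Add 1 hour and 11 minutes layover in Yangon → 21:26 UTC.
Add 5 hours 21 minutes leg 2 → 02:47 UTC (Jun 13).
Quito is UTC−5:00, so local arrival = 02:47 − 5:00 = 21:47 on Jun 12.

21:47 on Jun 12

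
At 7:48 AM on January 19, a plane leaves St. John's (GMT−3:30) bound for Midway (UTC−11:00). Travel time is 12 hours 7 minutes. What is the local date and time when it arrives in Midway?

12:25 PM on January 19

Convert departure to UTC: 7:48 AM + 3:30 = 11:18 AM UTC on Jan 19.
Add 12 hours and 7 minutes travel time → 11:25 PM UTC.
Midway is UTC−11:00, so local arrival = 11:25 PM − 11:00 = 12:25 PM on Jan 19.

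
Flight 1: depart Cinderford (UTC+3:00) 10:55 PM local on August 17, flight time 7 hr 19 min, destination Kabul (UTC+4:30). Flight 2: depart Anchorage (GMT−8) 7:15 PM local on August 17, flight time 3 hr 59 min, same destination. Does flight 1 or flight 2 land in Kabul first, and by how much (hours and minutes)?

Flight 1 in UTC: 10:55 PM − 3:00 = 7:55 PM on Aug 17.
+7 hours 19 minutes → arrive 3:14 AM UTC on Aug 18.
Flight 2 in UTC: 7:15 PM + 8:00 = 3:15 AM on Aug 18.
+3 hours 59 minutes → arrive 7:14 AM UTC on Aug 18.
Flight 1 lands earlier by 4 hours.

the first, by 4 hours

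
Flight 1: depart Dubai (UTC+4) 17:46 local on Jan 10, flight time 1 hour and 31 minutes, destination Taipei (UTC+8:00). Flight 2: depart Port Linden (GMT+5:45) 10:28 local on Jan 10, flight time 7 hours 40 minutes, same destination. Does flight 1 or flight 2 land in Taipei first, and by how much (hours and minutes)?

the second, by 2 hours 54 minutes

Flight 1 in UTC: 17:46 − 4:00 = 13:46 on Jan 10.
+1 hour and 31 minutes → arrive 15:17 UTC on Jan 10.
Flight 2 in UTC: 10:28 − 5:45 = 04:43 on Jan 10.
+7 hours 40 minutes → arrive 12:23 UTC on Jan 10.
Flight 2 lands earlier by 2 hours 54 minutes.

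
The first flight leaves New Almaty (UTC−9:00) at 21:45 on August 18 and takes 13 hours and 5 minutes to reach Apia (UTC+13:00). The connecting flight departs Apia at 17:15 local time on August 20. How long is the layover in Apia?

8 hours 25 minutes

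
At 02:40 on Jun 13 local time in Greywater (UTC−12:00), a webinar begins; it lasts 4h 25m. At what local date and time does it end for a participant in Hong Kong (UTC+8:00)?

03:05 on June 14

Convert start to UTC: 02:40 + 12:00 = 14:40 UTC on Jun 13.
Add 4 hours and 25 minutes duration → 19:05 UTC.
Hong Kong is UTC+8:00, so local end time = 19:05 + 8:00 = 03:05 on Jun 14.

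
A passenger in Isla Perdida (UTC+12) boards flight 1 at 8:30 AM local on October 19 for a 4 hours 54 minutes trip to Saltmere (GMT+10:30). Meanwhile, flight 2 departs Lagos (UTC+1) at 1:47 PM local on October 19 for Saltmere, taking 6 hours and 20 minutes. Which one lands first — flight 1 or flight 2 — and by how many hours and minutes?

Flight 1 in UTC: 8:30 AM − 12:00 = 8:30 PM on Oct 18.
+4 hours 54 minutes → arrive 1:24 AM UTC on Oct 19.
Flight 2 in UTC: 1:47 PM − 1:00 = 12:47 PM on Oct 19.
+6 hours and 20 minutes → arrive 7:07 PM UTC on Oct 19.
Flight 1 lands earlier by 17 hours 43 minutes.

the first, by 17 hours 43 minutes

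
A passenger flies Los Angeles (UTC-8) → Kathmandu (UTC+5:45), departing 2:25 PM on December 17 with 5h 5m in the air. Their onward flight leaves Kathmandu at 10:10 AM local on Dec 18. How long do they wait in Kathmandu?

Convert departure to UTC: 2:25 PM + 8:00 = 10:25 PM UTC on Dec 17.
Add 5 hours 5 minutes flight time → 3:30 AM UTC (Dec 18).
Kathmandu is UTC+5:45, so local arrival = 3:30 AM + 5:45 = 9:15 AM on Dec 18.
Layover = 10:10 AM − 9:15 AM = 55 minutes.

55 minutes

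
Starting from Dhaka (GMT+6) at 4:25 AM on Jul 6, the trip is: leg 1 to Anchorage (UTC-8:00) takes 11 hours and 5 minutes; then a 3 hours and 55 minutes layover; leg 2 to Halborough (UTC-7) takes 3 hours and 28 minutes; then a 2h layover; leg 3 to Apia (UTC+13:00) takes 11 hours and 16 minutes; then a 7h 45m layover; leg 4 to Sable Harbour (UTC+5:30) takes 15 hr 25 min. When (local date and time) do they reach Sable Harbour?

10:49 AM on July 8

Convert departure to UTC: 4:25 AM − 6:00 = 10:25 PM UTC on Jul 5.
Add 11 hours 5 minutes leg 1 → 9:30 AM UTC (Jul 6).
Add 3 hours and 55 minutes layover in Anchorage → 1:25 PM UTC.
Add 3 hours and 28 minutes leg 2 → 4:53 PM UTC.
Add 2 hours layover in Halborough → 6:53 PM UTC.
Add 11 hours and 16 minutes leg 3 → 6:09 AM UTC (Jul 7).
Add 7 hours 45 minutes layover in Apia → 1:54 PM UTC.
Add 15 hours 25 minutes leg 4 → 5:19 AM UTC (Jul 8).
Sable Harbour is UTC+5:30, so local arrival = 5:19 AM + 5:30 = 10:49 AM on Jul 8.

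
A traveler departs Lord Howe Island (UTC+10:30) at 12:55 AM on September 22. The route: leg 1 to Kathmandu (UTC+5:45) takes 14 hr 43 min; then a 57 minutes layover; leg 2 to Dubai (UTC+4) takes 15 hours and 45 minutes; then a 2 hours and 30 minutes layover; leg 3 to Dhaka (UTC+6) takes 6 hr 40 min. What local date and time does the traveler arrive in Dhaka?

1:00 PM on Sep 23

Convert departure to UTC: 12:55 AM − 10:30 = 2:25 PM UTC on Sep 21.
Add 14 hours and 43 minutes leg 1 → 5:08 AM UTC (Sep 22).
Add 57 minutes layover in Kathmandu → 6:05 AM UTC.
Add 15 hours and 45 minutes leg 2 → 9:50 PM UTC.
Add 2 hours and 30 minutes layover in Dubai → 12:20 AM UTC (Sep 23).
Add 6 hours 40 minutes leg 3 → 7:00 AM UTC.
Dhaka is UTC+6:00, so local arrival = 7:00 AM + 6:00 = 1:00 PM on Sep 23.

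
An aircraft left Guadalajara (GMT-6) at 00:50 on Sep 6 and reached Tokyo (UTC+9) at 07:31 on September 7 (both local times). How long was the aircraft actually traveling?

Departure in UTC: 00:50 + 6:00 = 06:50 on Sep 6.
Arrival in UTC: 07:31 − 9:00 = 22:31 on Sep 6.
Elapsed = 22:31 − 06:50 = 15 hours 41 minutes.

15 hours 41 minutes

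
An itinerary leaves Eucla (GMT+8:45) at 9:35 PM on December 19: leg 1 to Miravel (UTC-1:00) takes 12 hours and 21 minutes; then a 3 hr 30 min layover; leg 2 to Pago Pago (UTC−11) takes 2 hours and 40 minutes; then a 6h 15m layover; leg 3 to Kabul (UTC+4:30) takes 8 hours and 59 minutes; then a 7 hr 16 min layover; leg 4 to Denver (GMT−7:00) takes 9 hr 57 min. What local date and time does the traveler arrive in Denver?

Convert departure to UTC: 9:35 PM − 8:45 = 12:50 PM UTC on Dec 19.
Add 12 hours 21 minutes leg 1 → 1:11 AM UTC (Dec 20).
Add 3 hours and 30 minutes layover in Miravel → 4:41 AM UTC.
Add 2 hours and 40 minutes leg 2 → 7:21 AM UTC.
Add 6 hours and 15 minutes layover in Pago Pago → 1:36 PM UTC.
Add 8 hours and 59 minutes leg 3 → 10:35 PM UTC.
Add 7 hours 16 minutes layover in Kabul → 5:51 AM UTC (Dec 21).
Add 9 hours and 57 minutes leg 4 → 3:48 PM UTC.
Denver is UTC−7:00, so local arrival = 3:48 PM − 7:00 = 8:48 AM on Dec 21.

8:48 AM on December 21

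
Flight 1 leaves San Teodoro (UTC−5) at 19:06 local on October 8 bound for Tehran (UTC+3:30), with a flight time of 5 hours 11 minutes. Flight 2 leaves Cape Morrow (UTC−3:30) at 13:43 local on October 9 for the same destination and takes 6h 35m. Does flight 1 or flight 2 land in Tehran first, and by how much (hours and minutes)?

Flight 1 in UTC: 19:06 + 5:00 = 00:06 on Oct 9.
+5 hours and 11 minutes → arrive 05:17 UTC on Oct 9.
Flight 2 in UTC: 13:43 + 3:30 = 17:13 on Oct 9.
+6 hours and 35 minutes → arrive 23:48 UTC on Oct 9.
Flight 1 lands earlier by 18 hours 31 minutes.

the first, by 18 hours 31 minutes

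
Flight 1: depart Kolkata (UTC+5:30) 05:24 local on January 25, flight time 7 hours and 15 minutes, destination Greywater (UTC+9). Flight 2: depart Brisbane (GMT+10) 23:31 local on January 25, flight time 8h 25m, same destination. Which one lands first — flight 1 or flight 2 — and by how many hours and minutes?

Flight 1 in UTC: 05:24 − 5:30 = 23:54 on Jan 24.
+7 hours and 15 minutes → arrive 07:09 UTC on Jan 25.
Flight 2 in UTC: 23:31 − 10:00 = 13:31 on Jan 25.
+8 hours 25 minutes → arrive 21:56 UTC on Jan 25.
Flight 1 lands earlier by 14 hours 47 minutes.

the first, by 14 hours 47 minutes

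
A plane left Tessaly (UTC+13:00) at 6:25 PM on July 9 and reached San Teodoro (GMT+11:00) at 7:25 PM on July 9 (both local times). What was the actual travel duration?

3 hours

San Teodoro is 2:00 behind Tessaly.
Clock-face elapsed time (ignoring zones) is 1 hour.
Actual elapsed = 1 hour + 2:00 = 3 hours.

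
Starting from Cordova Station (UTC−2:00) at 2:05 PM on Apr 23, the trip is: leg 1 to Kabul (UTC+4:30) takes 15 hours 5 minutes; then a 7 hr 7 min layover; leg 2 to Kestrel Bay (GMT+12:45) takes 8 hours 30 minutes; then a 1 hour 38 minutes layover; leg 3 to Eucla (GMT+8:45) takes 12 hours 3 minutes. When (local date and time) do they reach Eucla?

9:13 PM on April 25

Convert departure to UTC: 2:05 PM + 2:00 = 4:05 PM UTC on Apr 23.
Add 15 hours 5 minutes leg 1 → 7:10 AM UTC (Apr 24).
Add 7 hours 7 minutes layover in Kabul → 2:17 PM UTC.
Add 8 hours 30 minutes leg 2 → 10:47 PM UTC.
Add 1 hour 38 minutes layover in Kestrel Bay → 12:25 AM UTC (Apr 25).
Add 12 hours 3 minutes leg 3 → 12:28 PM UTC.
Eucla is UTC+8:45, so local arrival = 12:28 PM + 8:45 = 9:13 PM on Apr 25.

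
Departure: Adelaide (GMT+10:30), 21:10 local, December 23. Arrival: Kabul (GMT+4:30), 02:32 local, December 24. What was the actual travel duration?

Departure in UTC: 21:10 − 10:30 = 10:40 on Dec 23.
Arrival in UTC: 02:32 − 4:30 = 22:02 on Dec 23.
Elapsed = 22:02 − 10:40 = 11 hours 22 minutes.

11 hours 22 minutes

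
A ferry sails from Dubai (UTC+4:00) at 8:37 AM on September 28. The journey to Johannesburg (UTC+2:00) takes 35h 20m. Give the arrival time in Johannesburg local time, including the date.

5:57 PM on September 29

Convert departure to UTC: 8:37 AM − 4:00 = 4:37 AM UTC on Sep 28.
Add 35 hours and 20 minutes travel time → 3:57 PM UTC (Sep 29).
Johannesburg is UTC+2:00, so local arrival = 3:57 PM + 2:00 = 5:57 PM on Sep 29.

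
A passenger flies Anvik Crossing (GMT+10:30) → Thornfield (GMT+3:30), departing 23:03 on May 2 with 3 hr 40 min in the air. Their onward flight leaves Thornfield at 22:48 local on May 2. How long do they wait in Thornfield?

Convert departure to UTC: 23:03 − 10:30 = 12:33 UTC on May 2.
Add 3 hours 40 minutes flight time → 16:13 UTC.
Thornfield is UTC+3:30, so local arrival = 16:13 + 3:30 = 19:43 on May 2.
Layover = 22:48 − 19:43 = 3 hours 5 minutes.

3 hours 5 minutes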